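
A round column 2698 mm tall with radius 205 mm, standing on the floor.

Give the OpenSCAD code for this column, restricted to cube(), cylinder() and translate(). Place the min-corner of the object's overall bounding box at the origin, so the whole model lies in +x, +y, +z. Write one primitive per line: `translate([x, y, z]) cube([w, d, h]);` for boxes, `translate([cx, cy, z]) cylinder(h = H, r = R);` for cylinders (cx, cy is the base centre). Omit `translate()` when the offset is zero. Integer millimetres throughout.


translate([205, 205, 0]) cylinder(h = 2698, r = 205);


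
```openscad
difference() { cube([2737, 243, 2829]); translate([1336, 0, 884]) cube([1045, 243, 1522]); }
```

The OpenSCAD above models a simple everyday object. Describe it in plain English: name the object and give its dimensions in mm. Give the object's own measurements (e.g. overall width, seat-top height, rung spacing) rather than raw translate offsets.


A wall 2737 mm long (x), 243 mm thick (y), 2829 mm tall, with a rectangular window opening cut through it. The opening is 1045 mm wide and 1522 mm tall; its sill is at z = 884 mm and its near (−x) edge is 1336 mm from the wall's −x end. The opening passes through the full wall thickness.


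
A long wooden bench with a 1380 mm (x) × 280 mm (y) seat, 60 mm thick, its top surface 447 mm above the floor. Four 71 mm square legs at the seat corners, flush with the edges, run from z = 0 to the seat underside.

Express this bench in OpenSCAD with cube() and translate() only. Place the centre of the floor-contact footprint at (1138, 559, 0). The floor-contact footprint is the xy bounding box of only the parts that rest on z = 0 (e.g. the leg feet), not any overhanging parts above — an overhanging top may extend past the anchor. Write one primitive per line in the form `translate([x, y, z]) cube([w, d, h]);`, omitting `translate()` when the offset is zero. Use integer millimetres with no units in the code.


translate([448, 419, 387]) cube([1380, 280, 60]);
translate([448, 419, 0]) cube([71, 71, 387]);
translate([448, 628, 0]) cube([71, 71, 387]);
translate([1757, 419, 0]) cube([71, 71, 387]);
translate([1757, 628, 0]) cube([71, 71, 387]);


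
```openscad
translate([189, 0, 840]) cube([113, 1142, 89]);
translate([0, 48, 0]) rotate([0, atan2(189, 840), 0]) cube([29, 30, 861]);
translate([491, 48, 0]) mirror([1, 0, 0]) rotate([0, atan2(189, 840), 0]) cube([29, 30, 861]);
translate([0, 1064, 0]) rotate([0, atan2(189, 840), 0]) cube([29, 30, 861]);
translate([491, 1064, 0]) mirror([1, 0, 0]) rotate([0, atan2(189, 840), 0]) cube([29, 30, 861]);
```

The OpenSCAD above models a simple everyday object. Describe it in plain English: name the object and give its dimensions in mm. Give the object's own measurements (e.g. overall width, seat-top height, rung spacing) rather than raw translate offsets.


A sawhorse. A 113×1142×89 mm beam (x, y, z) sits on two A-frame leg pairs. Each pair is two raked legs of 29×30 mm section (30 mm along y) splaying symmetrically in x. Each leg rises 840 mm vertically over 189 mm of horizontal reach and is 861 mm long along its own axis. Every leg's outer bottom edge rests on the floor and its outer top edge meets a bottom edge of the beam — the left legs (tilting toward +x) meet the beam's −x bottom edge, the right legs (their mirror images, tilting toward −x) meet its +x bottom edge — so the leg tops tuck under the beam, the beam's underside is 840 mm above the floor, and the feet are 491 mm apart outside-to-outside with the beam centred between them. The two leg pairs are set in 48 mm from either end of the beam.


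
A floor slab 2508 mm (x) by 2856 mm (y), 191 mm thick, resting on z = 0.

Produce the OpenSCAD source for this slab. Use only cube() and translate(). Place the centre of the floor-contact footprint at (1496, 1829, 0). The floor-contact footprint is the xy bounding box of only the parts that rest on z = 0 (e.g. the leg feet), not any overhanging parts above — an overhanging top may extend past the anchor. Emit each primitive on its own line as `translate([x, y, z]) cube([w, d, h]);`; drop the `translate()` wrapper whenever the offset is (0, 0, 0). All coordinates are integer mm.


translate([242, 401, 0]) cube([2508, 2856, 191]);


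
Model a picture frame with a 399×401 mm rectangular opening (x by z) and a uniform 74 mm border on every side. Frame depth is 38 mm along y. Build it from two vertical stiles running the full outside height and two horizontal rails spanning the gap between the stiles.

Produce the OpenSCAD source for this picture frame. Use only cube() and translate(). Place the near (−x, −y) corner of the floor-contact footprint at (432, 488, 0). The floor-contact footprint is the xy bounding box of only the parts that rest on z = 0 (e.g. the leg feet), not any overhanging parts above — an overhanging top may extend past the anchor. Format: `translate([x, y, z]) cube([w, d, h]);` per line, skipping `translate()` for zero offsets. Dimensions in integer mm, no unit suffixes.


translate([432, 488, 0]) cube([74, 38, 549]);
translate([905, 488, 0]) cube([74, 38, 549]);
translate([506, 488, 0]) cube([399, 38, 74]);
translate([506, 488, 475]) cube([399, 38, 74]);


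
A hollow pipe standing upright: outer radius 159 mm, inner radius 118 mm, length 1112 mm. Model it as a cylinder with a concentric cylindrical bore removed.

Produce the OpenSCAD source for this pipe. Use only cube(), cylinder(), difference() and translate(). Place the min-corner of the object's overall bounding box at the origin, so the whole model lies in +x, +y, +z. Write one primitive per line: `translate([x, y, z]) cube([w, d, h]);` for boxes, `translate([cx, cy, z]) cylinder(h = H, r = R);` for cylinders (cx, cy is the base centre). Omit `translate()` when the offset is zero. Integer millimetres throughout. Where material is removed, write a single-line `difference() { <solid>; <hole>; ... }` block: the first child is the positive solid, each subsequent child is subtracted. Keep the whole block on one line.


difference() { translate([159, 159, 0]) cylinder(h = 1112, r = 159); translate([159, 159, 0]) cylinder(h = 1112, r = 118); }


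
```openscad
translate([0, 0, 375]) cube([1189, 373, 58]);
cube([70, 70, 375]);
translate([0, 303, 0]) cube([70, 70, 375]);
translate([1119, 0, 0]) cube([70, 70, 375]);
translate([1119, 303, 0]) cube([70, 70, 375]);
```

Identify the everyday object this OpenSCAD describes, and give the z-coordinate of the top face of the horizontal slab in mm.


A bench. The seat-top height is 433 mm.

A long slab on four corner posts — a bench. The slab sits at z = 375 with thickness 58, so the top is 375 + 58 = 433 mm.


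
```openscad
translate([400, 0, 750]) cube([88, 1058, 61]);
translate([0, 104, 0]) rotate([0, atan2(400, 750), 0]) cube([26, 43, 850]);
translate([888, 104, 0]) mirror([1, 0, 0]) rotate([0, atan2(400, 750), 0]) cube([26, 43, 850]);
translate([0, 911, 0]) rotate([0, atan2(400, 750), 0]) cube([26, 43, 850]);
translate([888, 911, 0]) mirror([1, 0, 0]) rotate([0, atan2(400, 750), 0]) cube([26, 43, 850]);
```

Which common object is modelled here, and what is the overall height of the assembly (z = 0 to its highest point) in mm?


A sawhorse. The overall height is 811 mm.

A beam across two mirrored pairs of raked legs — a sawhorse. The beam's underside is at z = 750 (matching the legs' vertical rise in atan2(400, 750)) and the beam is 61 mm tall, so its top is at 750 + 61 = 811 mm. The raked legs top out at the beam's underside, so that is the highest point.


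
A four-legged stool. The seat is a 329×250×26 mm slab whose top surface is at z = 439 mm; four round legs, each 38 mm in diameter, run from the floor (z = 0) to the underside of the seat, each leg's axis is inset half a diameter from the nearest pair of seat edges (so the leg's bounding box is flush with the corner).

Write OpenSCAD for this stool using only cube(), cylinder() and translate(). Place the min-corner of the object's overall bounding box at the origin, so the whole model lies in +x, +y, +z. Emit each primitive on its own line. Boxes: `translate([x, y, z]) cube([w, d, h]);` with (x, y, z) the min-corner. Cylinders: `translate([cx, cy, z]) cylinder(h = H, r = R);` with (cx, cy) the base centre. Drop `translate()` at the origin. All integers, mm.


translate([0, 0, 413]) cube([329, 250, 26]);
translate([19, 19, 0]) cylinder(h = 413, r = 19);
translate([310, 19, 0]) cylinder(h = 413, r = 19);
translate([19, 231, 0]) cylinder(h = 413, r = 19);
translate([310, 231, 0]) cylinder(h = 413, r = 19);


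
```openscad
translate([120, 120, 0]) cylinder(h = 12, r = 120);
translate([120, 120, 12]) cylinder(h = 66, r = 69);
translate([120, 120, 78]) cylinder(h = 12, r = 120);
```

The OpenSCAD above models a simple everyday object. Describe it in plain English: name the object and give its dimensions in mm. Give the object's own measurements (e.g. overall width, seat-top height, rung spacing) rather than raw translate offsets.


A spool: two coaxial disc flanges of radius 120 mm and thickness 12 mm, joined by a core cylinder of radius 69 mm and height 66 mm. The lower flange rests on z = 0 and the three cylinders share a vertical axis.


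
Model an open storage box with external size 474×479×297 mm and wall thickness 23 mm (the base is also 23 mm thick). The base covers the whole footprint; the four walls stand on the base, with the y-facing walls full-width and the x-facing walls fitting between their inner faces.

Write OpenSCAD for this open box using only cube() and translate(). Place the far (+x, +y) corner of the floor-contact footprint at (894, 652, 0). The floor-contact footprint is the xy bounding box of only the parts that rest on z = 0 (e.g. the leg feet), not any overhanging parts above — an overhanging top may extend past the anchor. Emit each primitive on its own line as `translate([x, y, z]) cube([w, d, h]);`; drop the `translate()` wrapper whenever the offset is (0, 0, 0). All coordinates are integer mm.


translate([420, 173, 0]) cube([474, 479, 23]);
translate([420, 173, 23]) cube([474, 23, 274]);
translate([420, 629, 23]) cube([474, 23, 274]);
translate([420, 196, 23]) cube([23, 433, 274]);
translate([871, 196, 23]) cube([23, 433, 274]);


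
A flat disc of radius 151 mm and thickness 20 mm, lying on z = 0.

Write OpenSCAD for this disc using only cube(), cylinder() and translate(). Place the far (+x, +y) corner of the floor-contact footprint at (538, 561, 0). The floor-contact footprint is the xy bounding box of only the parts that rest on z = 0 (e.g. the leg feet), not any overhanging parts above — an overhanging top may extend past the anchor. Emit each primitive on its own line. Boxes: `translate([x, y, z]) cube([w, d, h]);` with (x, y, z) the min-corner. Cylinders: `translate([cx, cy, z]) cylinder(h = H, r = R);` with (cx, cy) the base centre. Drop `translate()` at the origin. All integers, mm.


translate([387, 410, 0]) cylinder(h = 20, r = 151);


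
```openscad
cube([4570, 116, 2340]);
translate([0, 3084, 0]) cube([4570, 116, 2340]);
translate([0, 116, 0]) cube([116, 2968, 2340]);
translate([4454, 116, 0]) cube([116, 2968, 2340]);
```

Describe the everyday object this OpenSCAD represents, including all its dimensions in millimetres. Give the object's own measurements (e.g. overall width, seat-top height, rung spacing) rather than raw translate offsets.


The wall frame of a small rectangular building: four walls, each 2340 mm tall and 116 mm thick, enclosing a footprint 4570 mm (x) by 3200 mm (y) outside-to-outside, with no floor or roof. The front and back walls (the −y and +y sides) span the full width; the two side walls fit between them.


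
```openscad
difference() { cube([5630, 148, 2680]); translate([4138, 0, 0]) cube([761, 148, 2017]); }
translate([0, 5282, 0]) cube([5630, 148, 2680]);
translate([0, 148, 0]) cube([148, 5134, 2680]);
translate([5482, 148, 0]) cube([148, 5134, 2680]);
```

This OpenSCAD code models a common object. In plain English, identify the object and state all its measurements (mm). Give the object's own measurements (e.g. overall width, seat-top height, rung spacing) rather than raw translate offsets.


A single room: four walls, each 2680 mm tall and 148 mm thick, enclosing an outside footprint 5630×5430 mm (x × y), no floor or roof. The front and back walls (−y and +y sides) run the full x-width; the side walls fit between their inner faces. A door opening 761 mm wide and 2017 mm tall is cut through the front wall from the floor up, its −x edge 4138 mm from the wall's −x end.


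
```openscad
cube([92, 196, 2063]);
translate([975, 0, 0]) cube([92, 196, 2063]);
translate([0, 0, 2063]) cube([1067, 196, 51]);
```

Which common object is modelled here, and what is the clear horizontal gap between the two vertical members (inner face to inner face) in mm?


A door frame. The clear opening width is 883 mm.

Two 2063 mm tall posts with a header on top — a door frame. The left jamb is 92 mm wide at x = 0; the right jamb starts at x = 975. The clear opening is 975 − 92 = 883 mm.


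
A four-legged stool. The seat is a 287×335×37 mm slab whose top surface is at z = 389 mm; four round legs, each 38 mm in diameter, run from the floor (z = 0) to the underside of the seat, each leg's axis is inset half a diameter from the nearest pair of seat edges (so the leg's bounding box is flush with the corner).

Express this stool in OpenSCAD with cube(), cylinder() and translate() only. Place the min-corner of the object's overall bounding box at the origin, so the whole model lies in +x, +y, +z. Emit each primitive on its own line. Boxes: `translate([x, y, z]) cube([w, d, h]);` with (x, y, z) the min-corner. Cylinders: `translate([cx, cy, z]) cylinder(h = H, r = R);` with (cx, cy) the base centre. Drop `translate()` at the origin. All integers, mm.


// leg_h = 389 - 37 = 352
translate([0, 0, 352]) cube([287, 335, 37]);
translate([19, 19, 0]) cylinder(h = 352, r = 19);
translate([268, 19, 0]) cylinder(h = 352, r = 19);
translate([19, 316, 0]) cylinder(h = 352, r = 19);
translate([268, 316, 0]) cylinder(h = 352, r = 19);


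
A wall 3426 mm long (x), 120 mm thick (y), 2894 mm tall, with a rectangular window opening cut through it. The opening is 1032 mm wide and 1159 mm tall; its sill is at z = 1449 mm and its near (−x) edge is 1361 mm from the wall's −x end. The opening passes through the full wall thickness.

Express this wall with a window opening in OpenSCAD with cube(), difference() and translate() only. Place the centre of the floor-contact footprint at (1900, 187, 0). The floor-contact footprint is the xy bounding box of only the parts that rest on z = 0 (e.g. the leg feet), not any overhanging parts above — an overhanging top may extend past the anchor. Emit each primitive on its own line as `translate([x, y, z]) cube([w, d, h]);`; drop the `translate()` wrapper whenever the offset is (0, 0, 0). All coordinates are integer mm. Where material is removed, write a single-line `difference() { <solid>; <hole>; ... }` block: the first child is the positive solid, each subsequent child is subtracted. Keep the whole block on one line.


difference() { translate([187, 127, 0]) cube([3426, 120, 2894]); translate([1548, 127, 1449]) cube([1032, 120, 1159]); }


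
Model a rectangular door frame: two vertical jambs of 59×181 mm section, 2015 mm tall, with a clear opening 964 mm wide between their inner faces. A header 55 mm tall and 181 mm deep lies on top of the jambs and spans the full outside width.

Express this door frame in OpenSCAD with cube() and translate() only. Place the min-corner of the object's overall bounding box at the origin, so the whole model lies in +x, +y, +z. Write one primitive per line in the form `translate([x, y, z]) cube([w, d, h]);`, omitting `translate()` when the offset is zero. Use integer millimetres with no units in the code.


cube([59, 181, 2015]);
translate([1023, 0, 0]) cube([59, 181, 2015]);
translate([0, 0, 2015]) cube([1082, 181, 55]);


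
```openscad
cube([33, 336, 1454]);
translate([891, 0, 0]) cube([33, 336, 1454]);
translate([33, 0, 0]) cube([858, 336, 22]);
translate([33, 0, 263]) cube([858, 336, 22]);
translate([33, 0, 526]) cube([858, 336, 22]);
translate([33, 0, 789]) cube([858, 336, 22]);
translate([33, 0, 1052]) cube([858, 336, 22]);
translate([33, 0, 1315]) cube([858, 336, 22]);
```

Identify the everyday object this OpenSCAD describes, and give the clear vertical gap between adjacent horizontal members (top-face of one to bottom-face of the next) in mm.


A bookshelf. The clear shelf gap is 241 mm.

Two tall side panels with 6 horizontal boards between them — a bookshelf. The first two shelf undersides are at z = 0 and z = 263; with shelf thickness 22, the clear gap is 263 − 0 − 22 = 241 mm.


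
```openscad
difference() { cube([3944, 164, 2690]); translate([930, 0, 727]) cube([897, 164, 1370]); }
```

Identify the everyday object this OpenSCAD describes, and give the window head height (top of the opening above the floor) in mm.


A wall with a window opening. The window head height is 2097 mm.

A wall with a rectangular opening subtracted — a window. Sill at z = 727, opening 1370 mm tall, so the head is at 727 + 1370 = 2097 mm.


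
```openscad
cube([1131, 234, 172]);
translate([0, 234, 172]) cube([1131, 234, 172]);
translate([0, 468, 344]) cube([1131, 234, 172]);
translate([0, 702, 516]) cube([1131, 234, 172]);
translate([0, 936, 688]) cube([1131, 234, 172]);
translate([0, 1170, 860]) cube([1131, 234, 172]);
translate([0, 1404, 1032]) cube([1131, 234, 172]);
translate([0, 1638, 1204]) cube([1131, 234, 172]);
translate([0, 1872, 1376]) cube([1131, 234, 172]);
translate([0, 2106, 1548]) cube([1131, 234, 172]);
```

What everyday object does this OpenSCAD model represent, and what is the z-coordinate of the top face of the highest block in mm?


A staircase. The total rise is 1720 mm.

10 identical blocks, each offset up and back from the previous — a staircase. Each step is 172 mm tall and there are 10 of them, so the total rise is 10 × 172 = 1720 mm.


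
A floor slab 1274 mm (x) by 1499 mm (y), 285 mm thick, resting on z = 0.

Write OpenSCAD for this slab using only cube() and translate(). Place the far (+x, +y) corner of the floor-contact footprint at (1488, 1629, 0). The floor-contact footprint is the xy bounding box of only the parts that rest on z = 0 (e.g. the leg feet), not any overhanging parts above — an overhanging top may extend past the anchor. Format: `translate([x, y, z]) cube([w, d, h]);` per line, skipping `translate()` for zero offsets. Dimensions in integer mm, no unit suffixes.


translate([214, 130, 0]) cube([1274, 1499, 285]);


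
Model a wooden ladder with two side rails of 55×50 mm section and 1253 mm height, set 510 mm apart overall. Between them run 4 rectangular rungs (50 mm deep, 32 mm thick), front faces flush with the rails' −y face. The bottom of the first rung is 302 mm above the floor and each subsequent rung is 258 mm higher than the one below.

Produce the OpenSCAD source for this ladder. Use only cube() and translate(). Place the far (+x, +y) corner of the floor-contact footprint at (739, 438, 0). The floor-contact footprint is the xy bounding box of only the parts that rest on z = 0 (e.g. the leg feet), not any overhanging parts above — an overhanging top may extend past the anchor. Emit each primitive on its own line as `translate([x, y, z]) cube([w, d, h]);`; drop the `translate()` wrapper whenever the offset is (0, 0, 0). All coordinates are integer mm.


translate([229, 388, 0]) cube([55, 50, 1253]);
translate([684, 388, 0]) cube([55, 50, 1253]);
translate([284, 388, 302]) cube([400, 50, 32]);
translate([284, 388, 560]) cube([400, 50, 32]);
translate([284, 388, 818]) cube([400, 50, 32]);
translate([284, 388, 1076]) cube([400, 50, 32]);


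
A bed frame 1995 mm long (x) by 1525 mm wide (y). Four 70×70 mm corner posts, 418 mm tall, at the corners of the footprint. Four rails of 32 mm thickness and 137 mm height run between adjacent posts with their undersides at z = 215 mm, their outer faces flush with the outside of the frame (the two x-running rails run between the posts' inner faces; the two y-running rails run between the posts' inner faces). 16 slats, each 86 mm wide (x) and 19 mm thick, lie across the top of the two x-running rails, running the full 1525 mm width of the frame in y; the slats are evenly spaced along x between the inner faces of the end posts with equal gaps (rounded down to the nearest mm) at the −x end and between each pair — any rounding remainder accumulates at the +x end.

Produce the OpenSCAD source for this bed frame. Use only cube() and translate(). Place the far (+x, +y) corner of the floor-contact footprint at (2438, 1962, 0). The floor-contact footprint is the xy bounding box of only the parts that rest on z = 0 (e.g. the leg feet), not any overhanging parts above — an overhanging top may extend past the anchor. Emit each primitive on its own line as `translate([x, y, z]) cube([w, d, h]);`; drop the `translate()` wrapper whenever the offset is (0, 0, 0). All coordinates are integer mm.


translate([443, 437, 0]) cube([70, 70, 418]);
translate([443, 1892, 0]) cube([70, 70, 418]);
translate([2368, 437, 0]) cube([70, 70, 418]);
translate([2368, 1892, 0]) cube([70, 70, 418]);
translate([513, 437, 215]) cube([1855, 32, 137]);
translate([513, 1930, 215]) cube([1855, 32, 137]);
translate([443, 507, 215]) cube([32, 1385, 137]);
translate([2406, 507, 215]) cube([32, 1385, 137]);
translate([541, 437, 352]) cube([86, 1525, 19]);
translate([655, 437, 352]) cube([86, 1525, 19]);
translate([769, 437, 352]) cube([86, 1525, 19]);
translate([883, 437, 352]) cube([86, 1525, 19]);
translate([997, 437, 352]) cube([86, 1525, 19]);
translate([1111, 437, 352]) cube([86, 1525, 19]);
translate([1225, 437, 352]) cube([86, 1525, 19]);
translate([1339, 437, 352]) cube([86, 1525, 19]);
translate([1453, 437, 352]) cube([86, 1525, 19]);
translate([1567, 437, 352]) cube([86, 1525, 19]);
translate([1681, 437, 352]) cube([86, 1525, 19]);
translate([1795, 437, 352]) cube([86, 1525, 19]);
translate([1909, 437, 352]) cube([86, 1525, 19]);
translate([2023, 437, 352]) cube([86, 1525, 19]);
translate([2137, 437, 352]) cube([86, 1525, 19]);
translate([2251, 437, 352]) cube([86, 1525, 19]);


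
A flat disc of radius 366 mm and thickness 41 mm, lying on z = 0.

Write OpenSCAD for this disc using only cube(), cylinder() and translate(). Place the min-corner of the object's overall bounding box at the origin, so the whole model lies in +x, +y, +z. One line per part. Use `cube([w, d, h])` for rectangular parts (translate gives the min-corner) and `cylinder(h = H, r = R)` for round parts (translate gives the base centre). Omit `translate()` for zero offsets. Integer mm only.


translate([366, 366, 0]) cylinder(h = 41, r = 366);


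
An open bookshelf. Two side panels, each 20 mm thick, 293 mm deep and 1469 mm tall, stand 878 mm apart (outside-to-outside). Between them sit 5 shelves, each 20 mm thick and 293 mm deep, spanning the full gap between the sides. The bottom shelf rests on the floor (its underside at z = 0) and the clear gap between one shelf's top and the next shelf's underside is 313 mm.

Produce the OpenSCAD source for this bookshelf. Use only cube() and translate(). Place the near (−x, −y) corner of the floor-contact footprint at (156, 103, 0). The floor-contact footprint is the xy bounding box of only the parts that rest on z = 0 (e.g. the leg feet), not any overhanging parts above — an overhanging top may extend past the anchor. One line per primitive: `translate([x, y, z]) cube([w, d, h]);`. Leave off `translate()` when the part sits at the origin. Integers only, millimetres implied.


translate([156, 103, 0]) cube([20, 293, 1469]);
translate([1014, 103, 0]) cube([20, 293, 1469]);
translate([176, 103, 0]) cube([838, 293, 20]);
translate([176, 103, 333]) cube([838, 293, 20]);
translate([176, 103, 666]) cube([838, 293, 20]);
translate([176, 103, 999]) cube([838, 293, 20]);
translate([176, 103, 1332]) cube([838, 293, 20]);


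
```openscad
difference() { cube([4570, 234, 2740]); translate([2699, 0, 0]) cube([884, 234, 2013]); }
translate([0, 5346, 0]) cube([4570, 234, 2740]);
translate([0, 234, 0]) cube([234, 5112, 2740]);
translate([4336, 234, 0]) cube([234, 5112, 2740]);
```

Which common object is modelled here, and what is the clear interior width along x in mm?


A single room. The interior width is 4102 mm.

Four walls enclosing a rectangle with a door in the front wall — a room. Outside width 4570 minus two 234 mm walls gives 4102 mm.


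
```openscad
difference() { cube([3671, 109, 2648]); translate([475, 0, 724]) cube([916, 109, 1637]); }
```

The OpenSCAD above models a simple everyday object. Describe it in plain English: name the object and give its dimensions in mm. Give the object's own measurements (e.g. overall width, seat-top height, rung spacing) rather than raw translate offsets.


A wall 3671 mm long (x), 109 mm thick (y), 2648 mm tall, with a rectangular window opening cut through it. The opening is 916 mm wide and 1637 mm tall; its sill is at z = 724 mm and its near (−x) edge is 475 mm from the wall's −x end. The opening passes through the full wall thickness.


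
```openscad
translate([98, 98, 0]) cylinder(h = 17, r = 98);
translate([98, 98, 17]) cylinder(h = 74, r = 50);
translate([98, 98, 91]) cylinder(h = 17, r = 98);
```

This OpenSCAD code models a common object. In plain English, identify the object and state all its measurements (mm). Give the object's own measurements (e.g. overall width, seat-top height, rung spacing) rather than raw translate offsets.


A spool: two coaxial disc flanges of radius 98 mm and thickness 17 mm, joined by a core cylinder of radius 50 mm and height 74 mm. The lower flange rests on z = 0 and the three cylinders share a vertical axis.


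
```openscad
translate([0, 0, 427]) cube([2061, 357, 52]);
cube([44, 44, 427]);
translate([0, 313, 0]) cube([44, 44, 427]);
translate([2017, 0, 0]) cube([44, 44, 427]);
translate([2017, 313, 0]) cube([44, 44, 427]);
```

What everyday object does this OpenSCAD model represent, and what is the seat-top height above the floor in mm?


A bench. The seat-top height is 479 mm.

A long slab on four corner posts — a bench. The slab sits at z = 427 with thickness 52, so the top is 427 + 52 = 479 mm.


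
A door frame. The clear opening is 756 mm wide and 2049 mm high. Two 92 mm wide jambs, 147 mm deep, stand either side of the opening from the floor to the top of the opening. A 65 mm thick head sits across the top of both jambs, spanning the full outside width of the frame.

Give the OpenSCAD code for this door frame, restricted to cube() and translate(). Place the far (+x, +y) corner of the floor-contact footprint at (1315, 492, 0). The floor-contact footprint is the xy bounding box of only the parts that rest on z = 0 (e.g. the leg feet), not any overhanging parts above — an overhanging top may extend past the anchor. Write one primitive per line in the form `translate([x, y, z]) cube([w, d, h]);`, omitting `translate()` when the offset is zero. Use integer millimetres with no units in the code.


translate([375, 345, 0]) cube([92, 147, 2049]);
translate([1223, 345, 0]) cube([92, 147, 2049]);
translate([375, 345, 2049]) cube([940, 147, 65]);


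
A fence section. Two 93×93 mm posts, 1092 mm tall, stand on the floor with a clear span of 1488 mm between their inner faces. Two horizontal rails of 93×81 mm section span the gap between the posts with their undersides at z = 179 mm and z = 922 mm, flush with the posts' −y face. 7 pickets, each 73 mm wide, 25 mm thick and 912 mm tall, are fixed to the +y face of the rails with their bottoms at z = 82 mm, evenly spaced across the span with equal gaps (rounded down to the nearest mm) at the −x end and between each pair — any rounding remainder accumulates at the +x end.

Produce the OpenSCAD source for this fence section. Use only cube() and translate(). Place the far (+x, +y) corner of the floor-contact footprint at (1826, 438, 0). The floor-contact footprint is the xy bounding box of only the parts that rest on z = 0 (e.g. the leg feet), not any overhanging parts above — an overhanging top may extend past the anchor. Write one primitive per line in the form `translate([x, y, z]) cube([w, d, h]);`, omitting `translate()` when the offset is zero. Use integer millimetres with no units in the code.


translate([152, 345, 0]) cube([93, 93, 1092]);
translate([1733, 345, 0]) cube([93, 93, 1092]);
translate([245, 345, 179]) cube([1488, 93, 81]);
translate([245, 345, 922]) cube([1488, 93, 81]);
translate([367, 438, 82]) cube([73, 25, 912]);
translate([562, 438, 82]) cube([73, 25, 912]);
translate([757, 438, 82]) cube([73, 25, 912]);
translate([952, 438, 82]) cube([73, 25, 912]);
translate([1147, 438, 82]) cube([73, 25, 912]);
translate([1342, 438, 82]) cube([73, 25, 912]);
translate([1537, 438, 82]) cube([73, 25, 912]);


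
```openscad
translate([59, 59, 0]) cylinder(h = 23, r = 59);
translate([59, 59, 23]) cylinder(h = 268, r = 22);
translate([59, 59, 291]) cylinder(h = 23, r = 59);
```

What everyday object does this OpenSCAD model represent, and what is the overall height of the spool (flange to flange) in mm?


A spool. The overall height is 314 mm.

Three coaxial cylinders, large–small–large — a spool. Two 23 mm flanges and a 268 mm core give 23 + 268 + 23 = 314 mm.


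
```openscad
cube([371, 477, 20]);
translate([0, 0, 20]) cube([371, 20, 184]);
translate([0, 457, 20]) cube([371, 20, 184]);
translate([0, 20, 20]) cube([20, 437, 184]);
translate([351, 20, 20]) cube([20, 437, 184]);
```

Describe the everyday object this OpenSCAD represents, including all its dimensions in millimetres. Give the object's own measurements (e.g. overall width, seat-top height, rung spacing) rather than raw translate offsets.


An open-topped rectangular box: outside dimensions 371×477×204 mm, with a uniform wall and base thickness of 20 mm. The base is a full 371×477 slab on the floor; four walls sit on top of the base. The front and back walls (the −y and +y sides) span the full width; the two side walls fit between them.


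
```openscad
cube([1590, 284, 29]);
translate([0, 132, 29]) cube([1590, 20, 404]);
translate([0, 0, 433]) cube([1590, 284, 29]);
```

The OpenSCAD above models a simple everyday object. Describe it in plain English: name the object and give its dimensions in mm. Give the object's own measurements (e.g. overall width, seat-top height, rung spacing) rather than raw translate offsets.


An I-beam lying along x, 1590 mm long. Overall section height 462 mm. Two flanges 284 mm wide (y) and 29 mm thick, one on the floor and one at the top; a web 20 mm thick runs between them, centred on the flange width.


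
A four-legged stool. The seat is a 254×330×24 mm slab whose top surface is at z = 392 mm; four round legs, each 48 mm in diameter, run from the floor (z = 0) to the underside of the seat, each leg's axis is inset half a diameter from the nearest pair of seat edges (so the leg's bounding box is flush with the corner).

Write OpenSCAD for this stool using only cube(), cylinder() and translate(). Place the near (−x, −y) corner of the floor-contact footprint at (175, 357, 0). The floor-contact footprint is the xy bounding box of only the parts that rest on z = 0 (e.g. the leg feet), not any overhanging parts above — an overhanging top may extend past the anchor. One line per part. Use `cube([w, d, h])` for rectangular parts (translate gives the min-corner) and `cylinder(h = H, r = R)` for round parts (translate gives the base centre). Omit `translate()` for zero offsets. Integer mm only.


translate([175, 357, 368]) cube([254, 330, 24]);
translate([199, 381, 0]) cylinder(h = 368, r = 24);
translate([405, 381, 0]) cylinder(h = 368, r = 24);
translate([199, 663, 0]) cylinder(h = 368, r = 24);
translate([405, 663, 0]) cylinder(h = 368, r = 24);


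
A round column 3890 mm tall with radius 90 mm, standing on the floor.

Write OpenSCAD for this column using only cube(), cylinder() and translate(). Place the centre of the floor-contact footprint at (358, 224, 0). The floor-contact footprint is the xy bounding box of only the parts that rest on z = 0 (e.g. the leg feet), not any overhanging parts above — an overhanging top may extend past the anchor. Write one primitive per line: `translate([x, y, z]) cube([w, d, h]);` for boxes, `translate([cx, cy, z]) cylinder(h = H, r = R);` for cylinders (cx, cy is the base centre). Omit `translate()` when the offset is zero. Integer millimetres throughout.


translate([358, 224, 0]) cylinder(h = 3890, r = 90);


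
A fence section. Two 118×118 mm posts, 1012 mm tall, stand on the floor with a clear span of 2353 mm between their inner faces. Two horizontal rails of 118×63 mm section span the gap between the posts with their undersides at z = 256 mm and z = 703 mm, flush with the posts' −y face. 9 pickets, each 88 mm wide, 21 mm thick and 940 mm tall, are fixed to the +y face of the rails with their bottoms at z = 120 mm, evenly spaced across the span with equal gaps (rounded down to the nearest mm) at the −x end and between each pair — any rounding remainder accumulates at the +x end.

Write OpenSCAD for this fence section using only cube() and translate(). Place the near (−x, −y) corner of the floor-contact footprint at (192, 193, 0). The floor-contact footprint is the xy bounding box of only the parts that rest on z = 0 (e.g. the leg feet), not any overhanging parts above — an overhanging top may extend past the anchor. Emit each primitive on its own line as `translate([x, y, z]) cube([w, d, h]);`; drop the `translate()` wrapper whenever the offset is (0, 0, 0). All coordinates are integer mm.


translate([192, 193, 0]) cube([118, 118, 1012]);
translate([2663, 193, 0]) cube([118, 118, 1012]);
translate([310, 193, 256]) cube([2353, 118, 63]);
translate([310, 193, 703]) cube([2353, 118, 63]);
translate([466, 311, 120]) cube([88, 21, 940]);
translate([710, 311, 120]) cube([88, 21, 940]);
translate([954, 311, 120]) cube([88, 21, 940]);
translate([1198, 311, 120]) cube([88, 21, 940]);
translate([1442, 311, 120]) cube([88, 21, 940]);
translate([1686, 311, 120]) cube([88, 21, 940]);
translate([1930, 311, 120]) cube([88, 21, 940]);
translate([2174, 311, 120]) cube([88, 21, 940]);
translate([2418, 311, 120]) cube([88, 21, 940]);


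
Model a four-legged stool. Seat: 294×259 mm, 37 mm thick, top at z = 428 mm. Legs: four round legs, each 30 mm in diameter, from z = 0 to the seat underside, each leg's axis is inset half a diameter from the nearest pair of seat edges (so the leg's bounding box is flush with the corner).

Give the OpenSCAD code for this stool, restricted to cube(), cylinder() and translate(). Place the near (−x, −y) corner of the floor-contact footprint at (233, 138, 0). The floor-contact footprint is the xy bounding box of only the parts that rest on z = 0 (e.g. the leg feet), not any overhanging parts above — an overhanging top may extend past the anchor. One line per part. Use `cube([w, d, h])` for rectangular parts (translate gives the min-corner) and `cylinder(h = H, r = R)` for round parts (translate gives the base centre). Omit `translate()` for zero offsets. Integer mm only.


translate([233, 138, 391]) cube([294, 259, 37]);
translate([248, 153, 0]) cylinder(h = 391, r = 15);
translate([512, 153, 0]) cylinder(h = 391, r = 15);
translate([248, 382, 0]) cylinder(h = 391, r = 15);
translate([512, 382, 0]) cylinder(h = 391, r = 15);


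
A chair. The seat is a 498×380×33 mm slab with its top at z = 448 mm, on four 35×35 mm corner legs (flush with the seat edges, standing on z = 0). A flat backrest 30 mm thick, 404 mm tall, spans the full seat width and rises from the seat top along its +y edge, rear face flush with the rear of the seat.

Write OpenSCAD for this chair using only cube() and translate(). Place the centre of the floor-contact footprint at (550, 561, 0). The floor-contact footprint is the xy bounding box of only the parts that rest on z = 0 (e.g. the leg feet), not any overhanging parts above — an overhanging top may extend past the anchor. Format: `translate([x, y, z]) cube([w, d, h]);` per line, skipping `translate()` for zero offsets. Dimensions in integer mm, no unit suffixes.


// leg_h = 448 - 33 = 415
translate([301, 371, 415]) cube([498, 380, 33]);
translate([301, 371, 0]) cube([35, 35, 415]);
translate([764, 371, 0]) cube([35, 35, 415]);
translate([301, 716, 0]) cube([35, 35, 415]);
translate([764, 716, 0]) cube([35, 35, 415]);
translate([301, 721, 448]) cube([498, 30, 404]);


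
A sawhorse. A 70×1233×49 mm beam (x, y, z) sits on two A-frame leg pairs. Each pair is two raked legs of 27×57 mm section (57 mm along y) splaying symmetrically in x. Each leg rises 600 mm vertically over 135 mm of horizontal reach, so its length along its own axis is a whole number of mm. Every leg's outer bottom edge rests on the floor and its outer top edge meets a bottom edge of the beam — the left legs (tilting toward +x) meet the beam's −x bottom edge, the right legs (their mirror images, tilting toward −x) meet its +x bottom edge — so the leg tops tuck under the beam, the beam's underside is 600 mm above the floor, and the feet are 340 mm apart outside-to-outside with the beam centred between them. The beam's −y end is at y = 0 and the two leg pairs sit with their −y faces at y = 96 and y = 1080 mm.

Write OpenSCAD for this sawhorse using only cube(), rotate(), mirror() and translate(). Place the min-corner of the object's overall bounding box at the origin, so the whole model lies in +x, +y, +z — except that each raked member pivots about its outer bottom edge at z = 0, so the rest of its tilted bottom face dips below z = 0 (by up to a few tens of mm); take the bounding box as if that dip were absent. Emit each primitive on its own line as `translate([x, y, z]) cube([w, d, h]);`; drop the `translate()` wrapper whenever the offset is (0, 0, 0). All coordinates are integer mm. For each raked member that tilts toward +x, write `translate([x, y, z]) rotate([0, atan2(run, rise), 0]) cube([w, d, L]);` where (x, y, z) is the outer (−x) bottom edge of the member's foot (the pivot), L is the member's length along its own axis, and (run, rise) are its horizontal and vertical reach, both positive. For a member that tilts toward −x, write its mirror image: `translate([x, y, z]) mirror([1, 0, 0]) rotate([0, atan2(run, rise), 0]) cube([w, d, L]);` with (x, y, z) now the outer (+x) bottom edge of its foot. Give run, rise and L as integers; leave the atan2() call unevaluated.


translate([135, 0, 600]) cube([70, 1233, 49]);
translate([0, 96, 0]) rotate([0, atan2(135, 600), 0]) cube([27, 57, 615]);
translate([340, 96, 0]) mirror([1, 0, 0]) rotate([0, atan2(135, 600), 0]) cube([27, 57, 615]);
translate([0, 1080, 0]) rotate([0, atan2(135, 600), 0]) cube([27, 57, 615]);
translate([340, 1080, 0]) mirror([1, 0, 0]) rotate([0, atan2(135, 600), 0]) cube([27, 57, 615]);


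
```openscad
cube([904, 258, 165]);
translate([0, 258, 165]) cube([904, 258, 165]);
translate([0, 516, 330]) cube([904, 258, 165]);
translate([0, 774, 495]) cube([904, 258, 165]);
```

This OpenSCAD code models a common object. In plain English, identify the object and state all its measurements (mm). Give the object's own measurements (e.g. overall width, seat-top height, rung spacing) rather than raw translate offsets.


A straight staircase of 4 solid steps. Each step is 904 mm wide (x), 258 mm deep (y, the going) and 165 mm tall (the rise). The first step rests on the floor; each subsequent step sits one going further in +y and one rise higher in +z, directly behind and above the previous step with no overlap.


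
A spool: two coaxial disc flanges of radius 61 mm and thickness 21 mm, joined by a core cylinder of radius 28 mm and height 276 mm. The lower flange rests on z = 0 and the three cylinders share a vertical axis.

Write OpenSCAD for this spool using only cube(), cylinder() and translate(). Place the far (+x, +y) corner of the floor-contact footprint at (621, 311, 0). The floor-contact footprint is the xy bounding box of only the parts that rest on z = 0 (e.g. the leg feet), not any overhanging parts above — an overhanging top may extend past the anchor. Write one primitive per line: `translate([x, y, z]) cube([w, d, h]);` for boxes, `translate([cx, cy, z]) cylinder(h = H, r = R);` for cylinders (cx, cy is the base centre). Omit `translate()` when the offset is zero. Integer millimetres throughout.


translate([560, 250, 0]) cylinder(h = 21, r = 61);
translate([560, 250, 21]) cylinder(h = 276, r = 28);
translate([560, 250, 297]) cylinder(h = 21, r = 61);
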